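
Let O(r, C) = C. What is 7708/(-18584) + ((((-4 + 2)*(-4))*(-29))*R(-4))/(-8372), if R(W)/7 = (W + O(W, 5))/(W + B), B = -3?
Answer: -187073/422786 ≈ -0.44248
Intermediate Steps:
R(W) = 7*(5 + W)/(-3 + W) (R(W) = 7*((W + 5)/(W - 3)) = 7*((5 + W)/(-3 + W)) = 7*(5 + W)/(-3 + W))
7708/(-18584) + ((((-4 + 2)*(-4))*(-29))*R(-4))/(-8372) = 7708/(-18584) + ((((-4 + 2)*(-4))*(-29))*(7*(5 - 4)/(-3 - 4)))/(-8372) = 7708*(-1/18584) + ((-2*(-4)*(-29))*(7*1/(-7)))*(-1/8372) = -1927/4646 + ((8*(-29))*(7*(-1/7)*1))*(-1/8372) = -1927/4646 - 232*(-1)*(-1/8372) = -1927/4646 + 232*(-1/8372) = -1927/4646 - 58/2093 = -187073/422786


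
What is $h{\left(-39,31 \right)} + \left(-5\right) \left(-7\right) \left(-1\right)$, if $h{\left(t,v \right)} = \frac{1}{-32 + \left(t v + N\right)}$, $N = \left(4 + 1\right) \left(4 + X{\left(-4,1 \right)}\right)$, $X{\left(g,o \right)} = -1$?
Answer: $- \frac{42911}{1226} \approx -35.001$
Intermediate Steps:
$N = 15$ ($N = \left(4 + 1\right) \left(4 - 1\right) = 5 \cdot 3 = 15$)
$h{\left(t,v \right)} = \frac{1}{-17 + t v}$ ($h{\left(t,v \right)} = \frac{1}{-32 + \left(t v + 15\right)} = \frac{1}{-32 + \left(15 + t v\right)} = \frac{1}{-17 + t v}$)
$h{\left(-39,31 \right)} + \left(-5\right) \left(-7\right) \left(-1\right) = \frac{1}{-17 - 1209} + \left(-5\right) \left(-7\right) \left(-1\right) = \frac{1}{-17 - 1209} + 35 \left(-1\right) = \frac{1}{-1226} - 35 = - \frac{1}{1226} - 35 = - \frac{42911}{1226}$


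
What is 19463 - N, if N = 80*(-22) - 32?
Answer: 21255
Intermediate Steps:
N = -1792 (N = -1760 - 32 = -1792)
19463 - N = 19463 - 1*(-1792) = 19463 + 1792 = 21255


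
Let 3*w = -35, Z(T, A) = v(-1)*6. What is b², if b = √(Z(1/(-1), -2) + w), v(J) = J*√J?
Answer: -35/3 - 6*I ≈ -11.667 - 6.0*I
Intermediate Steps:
v(J) = J^(3/2)
Z(T, A) = -6*I (Z(T, A) = (-1)^(3/2)*6 = -I*6 = -6*I)
w = -35/3 (w = (⅓)*(-35) = -35/3 ≈ -11.667)
b = √(-35/3 - 6*I) (b = √(-6*I - 35/3) = √(-35/3 - 6*I) ≈ 0.85219 - 3.5204*I)
b² = (√(-105 - 54*I)/3)² = -35/3 - 6*I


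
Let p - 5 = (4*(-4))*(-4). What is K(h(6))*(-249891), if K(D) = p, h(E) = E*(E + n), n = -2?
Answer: -17242479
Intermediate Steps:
h(E) = E*(-2 + E) (h(E) = E*(E - 2) = E*(-2 + E))
p = 69 (p = 5 + (4*(-4))*(-4) = 5 - 16*(-4) = 5 + 64 = 69)
K(D) = 69
K(h(6))*(-249891) = 69*(-249891) = -17242479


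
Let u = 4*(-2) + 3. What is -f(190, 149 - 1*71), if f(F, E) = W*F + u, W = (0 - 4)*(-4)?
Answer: -3035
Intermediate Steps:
u = -5 (u = -8 + 3 = -5)
W = 16 (W = -4*(-4) = 16)
f(F, E) = -5 + 16*F (f(F, E) = 16*F - 5 = -5 + 16*F)
-f(190, 149 - 1*71) = -(-5 + 16*190) = -(-5 + 3040) = -1*3035 = -3035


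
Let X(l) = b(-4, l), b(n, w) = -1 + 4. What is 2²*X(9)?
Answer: 12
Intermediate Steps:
b(n, w) = 3
X(l) = 3
2²*X(9) = 2²*3 = 4*3 = 12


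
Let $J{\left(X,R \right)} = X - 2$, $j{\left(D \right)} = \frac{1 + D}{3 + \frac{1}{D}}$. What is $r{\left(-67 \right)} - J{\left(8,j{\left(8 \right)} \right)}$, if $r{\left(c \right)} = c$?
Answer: $-73$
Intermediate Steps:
$j{\left(D \right)} = \frac{1 + D}{3 + \frac{1}{D}}$
$J{\left(X,R \right)} = -2 + X$
$r{\left(-67 \right)} - J{\left(8,j{\left(8 \right)} \right)} = -67 - \left(-2 + 8\right) = -67 - 6 = -73$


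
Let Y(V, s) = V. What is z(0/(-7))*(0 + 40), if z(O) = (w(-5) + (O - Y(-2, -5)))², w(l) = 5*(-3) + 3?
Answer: 4000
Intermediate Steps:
w(l) = -12 (w(l) = -15 + 3 = -12)
z(O) = (-10 + O)² (z(O) = (-12 + (O - 1*(-2)))² = (-12 + (O + 2))² = (-12 + (2 + O))² = (-10 + O)²)
z(0/(-7))*(0 + 40) = (-10 + 0/(-7))²*(0 + 40) = (-10 + 0*(-⅐))²*40 = (-10 + 0)²*40 = (-10)²*40 = 100*40 = 4000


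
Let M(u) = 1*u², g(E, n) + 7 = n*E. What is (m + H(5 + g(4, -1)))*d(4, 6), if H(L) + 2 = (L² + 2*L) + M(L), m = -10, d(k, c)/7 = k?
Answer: 1344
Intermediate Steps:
d(k, c) = 7*k
g(E, n) = -7 + E*n (g(E, n) = -7 + n*E = -7 + E*n)
M(u) = u²
H(L) = -2 + 2*L + 2*L² (H(L) = -2 + ((L² + 2*L) + L²) = -2 + (2*L + 2*L²) = -2 + 2*L + 2*L²)
(m + H(5 + g(4, -1)))*d(4, 6) = (-10 + (-2 + 2*(5 + (-7 + 4*(-1))) + 2*(5 + (-7 + 4*(-1)))²))*(7*4) = (-10 + (-2 + 2*(5 + (-7 - 4)) + 2*(5 + (-7 - 4))²))*28 = (-10 + (-2 + 2*(5 - 11) + 2*(5 - 11)²))*28 = (-10 + (-2 + 2*(-6) + 2*(-6)²))*28 = (-10 + (-2 - 12 + 2*36))*28 = (-10 + (-2 - 12 + 72))*28 = (-10 + 58)*28 = 48*28 = 1344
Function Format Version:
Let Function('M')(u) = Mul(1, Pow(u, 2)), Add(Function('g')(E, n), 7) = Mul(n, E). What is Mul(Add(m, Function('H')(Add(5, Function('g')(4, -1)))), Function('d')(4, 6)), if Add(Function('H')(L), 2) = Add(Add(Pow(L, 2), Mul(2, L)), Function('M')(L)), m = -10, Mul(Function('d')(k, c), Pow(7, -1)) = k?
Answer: 1344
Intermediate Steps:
Function('d')(k, c) = Mul(7, k)
Function('g')(E, n) = Add(-7, Mul(E, n)) (Function('g')(E, n) = Add(-7, Mul(n, E)) = Add(-7, Mul(E, n)))
Function('M')(u) = Pow(u, 2)
Function('H')(L) = Add(-2, Mul(2, L), Mul(2, Pow(L, 2))) (Function('H')(L) = Add(-2, Add(Add(Pow(L, 2), Mul(2, L)), Pow(L, 2))) = Add(-2, Add(Mul(2, L), Mul(2, Pow(L, 2)))) = Add(-2, Mul(2, L), Mul(2, Pow(L, 2))))
Mul(Add(m, Function('H')(Add(5, Function('g')(4, -1)))), Function('d')(4, 6)) = Mul(Add(-10, Add(-2, Mul(2, Add(5, Add(-7, Mul(4, -1)))), Mul(2, Pow(Add(5, Add(-7, Mul(4, -1))), 2)))), Mul(7, 4)) = Mul(Add(-10, Add(-2, Mul(2, Add(5, Add(-7, -4))), Mul(2, Pow(Add(5, Add(-7, -4)), 2)))), 28) = Mul(Add(-10, Add(-2, Mul(2, Add(5, -11)), Mul(2, Pow(Add(5, -11), 2)))), 28) = Mul(Add(-10, Add(-2, Mul(2, -6), Mul(2, Pow(-6, 2)))), 28) = Mul(Add(-10, Add(-2, -12, Mul(2, 36))), 28) = Mul(Add(-10, Add(-2, -12, 72)), 28) = Mul(Add(-10, 58), 28) = Mul(48, 28) = 1344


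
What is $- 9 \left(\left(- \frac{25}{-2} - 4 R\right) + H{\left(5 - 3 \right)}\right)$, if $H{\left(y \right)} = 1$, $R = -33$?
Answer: $- \frac{2619}{2} \approx -1309.5$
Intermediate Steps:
$- 9 \left(\left(- \frac{25}{-2} - 4 R\right) + H{\left(5 - 3 \right)}\right) = - 9 \left(\left(- \frac{25}{-2} - -132\right) + 1\right) = - 9 \left(\left(\left(-25\right) \left(- \frac{1}{2}\right) + 132\right) + 1\right) = - 9 \left(\left(\frac{25}{2} + 132\right) + 1\right) = - 9 \left(\frac{289}{2} + 1\right) = \left(-9\right) \frac{291}{2} = - \frac{2619}{2}$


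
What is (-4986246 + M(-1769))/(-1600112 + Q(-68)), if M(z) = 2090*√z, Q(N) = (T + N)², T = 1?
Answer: 4986246/1595623 - 2090*I*√1769/1595623 ≈ 3.125 - 0.055091*I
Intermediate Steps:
Q(N) = (1 + N)²
(-4986246 + M(-1769))/(-1600112 + Q(-68)) = (-4986246 + 2090*√(-1769))/(-1600112 + (1 - 68)²) = (-4986246 + 2090*(I*√1769))/(-1600112 + (-67)²) = (-4986246 + 2090*I*√1769)/(-1600112 + 4489) = (-4986246 + 2090*I*√1769)/(-1595623) = (-4986246 + 2090*I*√1769)*(-1/1595623) = 4986246/1595623 - 2090*I*√1769/1595623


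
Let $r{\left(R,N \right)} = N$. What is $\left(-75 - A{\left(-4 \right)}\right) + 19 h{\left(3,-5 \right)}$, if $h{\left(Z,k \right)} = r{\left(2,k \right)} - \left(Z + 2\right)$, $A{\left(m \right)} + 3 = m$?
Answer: $-258$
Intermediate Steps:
$A{\left(m \right)} = -3 + m$
$h{\left(Z,k \right)} = -2 + k - Z$ ($h{\left(Z,k \right)} = k - \left(Z + 2\right) = k - \left(2 + Z\right) = -2 + k - Z$)
$\left(-75 - A{\left(-4 \right)}\right) + 19 h{\left(3,-5 \right)} = \left(-75 - \left(-3 - 4\right)\right) + 19 \left(-2 - 5 - 3\right) = \left(-75 - -7\right) + 19 \left(-2 - 5 - 3\right) = \left(-75 + 7\right) + 19 \left(-10\right) = -68 - 190 = -258$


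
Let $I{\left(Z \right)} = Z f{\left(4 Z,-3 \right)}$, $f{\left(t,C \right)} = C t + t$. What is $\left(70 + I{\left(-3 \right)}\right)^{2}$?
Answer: $4$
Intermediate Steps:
$f{\left(t,C \right)} = t + C t$
$I{\left(Z \right)} = - 8 Z^{2}$ ($I{\left(Z \right)} = Z 4 Z \left(1 - 3\right) = Z 4 Z \left(-2\right) = Z \left(- 8 Z\right) = - 8 Z^{2}$)
$\left(70 + I{\left(-3 \right)}\right)^{2} = \left(70 - 8 \left(-3\right)^{2}\right)^{2} = \left(70 - 72\right)^{2} = \left(-2\right)^{2} = 4$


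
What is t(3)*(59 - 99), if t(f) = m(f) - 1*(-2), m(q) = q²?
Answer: -440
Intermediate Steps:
t(f) = 2 + f² (t(f) = f² - 1*(-2) = f² + 2 = 2 + f²)
t(3)*(59 - 99) = (2 + 3²)*(59 - 99) = (2 + 9)*(-40) = 11*(-40) = -440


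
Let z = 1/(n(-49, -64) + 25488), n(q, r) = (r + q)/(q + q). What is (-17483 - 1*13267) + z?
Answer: -76811562652/2497937 ≈ -30750.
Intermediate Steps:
n(q, r) = (q + r)/(2*q) (n(q, r) = (q + r)/((2*q)) = (q + r)*(1/(2*q)) = (q + r)/(2*q))
z = 98/2497937 (z = 1/((½)*(-49 - 64)/(-49) + 25488) = 1/((½)*(-1/49)*(-113) + 25488) = 1/(113/98 + 25488) = 1/(2497937/98) = 98/2497937 ≈ 3.9232e-5)
(-17483 - 1*13267) + z = (-17483 - 1*13267) + 98/2497937 = (-17483 - 13267) + 98/2497937 = -30750 + 98/2497937 = -76811562652/2497937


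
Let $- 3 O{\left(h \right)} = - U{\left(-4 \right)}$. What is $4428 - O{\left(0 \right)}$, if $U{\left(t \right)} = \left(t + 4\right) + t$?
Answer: $\frac{13288}{3} \approx 4429.3$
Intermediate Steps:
$U{\left(t \right)} = 4 + 2 t$ ($U{\left(t \right)} = \left(4 + t\right) + t = 4 + 2 t$)
$O{\left(h \right)} = - \frac{4}{3}$ ($O{\left(h \right)} = - \frac{\left(-1\right) \left(4 + 2 \left(-4\right)\right)}{3} = - \frac{\left(-1\right) \left(4 - 8\right)}{3} = - \frac{\left(-1\right) \left(-4\right)}{3} = \left(- \frac{1}{3}\right) 4 = - \frac{4}{3}$)
$4428 - O{\left(0 \right)} = 4428 - - \frac{4}{3} = 4428 + \frac{4}{3} = \frac{13288}{3}$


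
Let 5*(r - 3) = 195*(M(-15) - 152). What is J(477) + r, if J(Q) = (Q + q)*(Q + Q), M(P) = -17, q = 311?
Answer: 745164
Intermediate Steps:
J(Q) = 2*Q*(311 + Q) (J(Q) = (Q + 311)*(Q + Q) = (311 + Q)*(2*Q) = 2*Q*(311 + Q))
r = -6588 (r = 3 + (195*(-17 - 152))/5 = 3 + (195*(-169))/5 = 3 + (1/5)*(-32955) = 3 - 6591 = -6588)
J(477) + r = 2*477*(311 + 477) - 6588 = 2*477*788 - 6588 = 751752 - 6588 = 745164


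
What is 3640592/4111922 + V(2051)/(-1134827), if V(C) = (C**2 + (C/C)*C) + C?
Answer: -6591320101791/2333160053747 ≈ -2.8251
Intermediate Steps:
V(C) = C**2 + 2*C (V(C) = (C**2 + 1*C) + C = (C**2 + C) + C = (C + C**2) + C = C**2 + 2*C)
3640592/4111922 + V(2051)/(-1134827) = 3640592/4111922 + (2051*(2 + 2051))/(-1134827) = 3640592*(1/4111922) + (2051*2053)*(-1/1134827) = 1820296/2055961 + 4210703*(-1/1134827) = 1820296/2055961 - 4210703/1134827 = -6591320101791/2333160053747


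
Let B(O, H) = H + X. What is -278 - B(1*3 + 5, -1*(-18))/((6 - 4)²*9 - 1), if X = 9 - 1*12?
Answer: -1949/7 ≈ -278.43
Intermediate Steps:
X = -3 (X = 9 - 12 = -3)
B(O, H) = -3 + H (B(O, H) = H - 3 = -3 + H)
-278 - B(1*3 + 5, -1*(-18))/((6 - 4)²*9 - 1) = -278 - (-3 - 1*(-18))/((6 - 4)²*9 - 1) = -278 - (-3 + 18)/(2²*9 - 1) = -278 - 15/(4*9 - 1) = -278 - 15/(36 - 1) = -278 - 15/35 = -278 - 1*3/7 = -278 - 3/7 = -1949/7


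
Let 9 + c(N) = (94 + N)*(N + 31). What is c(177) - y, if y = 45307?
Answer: 11052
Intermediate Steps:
c(N) = -9 + (31 + N)*(94 + N) (c(N) = -9 + (94 + N)*(N + 31) = -9 + (94 + N)*(31 + N) = -9 + (31 + N)*(94 + N))
c(177) - y = (2905 + 177² + 125*177) - 1*45307 = (2905 + 31329 + 22125) - 45307 = 56359 - 45307 = 11052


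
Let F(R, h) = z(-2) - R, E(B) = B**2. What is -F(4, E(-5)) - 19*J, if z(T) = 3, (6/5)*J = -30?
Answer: 476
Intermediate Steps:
J = -25 (J = (5/6)*(-30) = -25)
F(R, h) = 3 - R
-F(4, E(-5)) - 19*J = -(3 - 1*4) - 19*(-25) = -(3 - 4) + 475 = -1*(-1) + 475 = 1 + 475 = 476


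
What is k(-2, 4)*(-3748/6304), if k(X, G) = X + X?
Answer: 937/394 ≈ 2.3782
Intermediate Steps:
k(X, G) = 2*X
k(-2, 4)*(-3748/6304) = (2*(-2))*(-3748/6304) = -(-14992)/6304 = -4*(-937/1576) = 937/394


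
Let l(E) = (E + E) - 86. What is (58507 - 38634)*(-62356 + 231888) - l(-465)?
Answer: 3369110452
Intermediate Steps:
l(E) = -86 + 2*E (l(E) = 2*E - 86 = -86 + 2*E)
(58507 - 38634)*(-62356 + 231888) - l(-465) = (58507 - 38634)*(-62356 + 231888) - (-86 + 2*(-465)) = 19873*169532 - (-86 - 930) = 3369109436 - 1*(-1016) = 3369109436 + 1016 = 3369110452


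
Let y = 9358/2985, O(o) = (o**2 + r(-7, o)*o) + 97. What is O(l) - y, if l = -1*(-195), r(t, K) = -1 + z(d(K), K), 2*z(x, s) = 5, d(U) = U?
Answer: 229315849/5970 ≈ 38411.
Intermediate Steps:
z(x, s) = 5/2 (z(x, s) = (1/2)*5 = 5/2)
r(t, K) = 3/2 (r(t, K) = -1 + 5/2 = 3/2)
l = 195
O(o) = 97 + o**2 + 3*o/2 (O(o) = (o**2 + 3*o/2) + 97 = 97 + o**2 + 3*o/2)
y = 9358/2985 (y = 9358*(1/2985) = 9358/2985 ≈ 3.1350)
O(l) - y = (97 + 195**2 + (3/2)*195) - 1*9358/2985 = (97 + 38025 + 585/2) - 9358/2985 = 76829/2 - 9358/2985 = 229315849/5970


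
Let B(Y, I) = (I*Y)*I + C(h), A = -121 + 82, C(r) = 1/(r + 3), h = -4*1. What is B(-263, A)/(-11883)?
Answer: 400024/11883 ≈ 33.664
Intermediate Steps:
h = -4
C(r) = 1/(3 + r)
A = -39
B(Y, I) = -1 + Y*I² (B(Y, I) = (I*Y)*I + 1/(3 - 4) = Y*I² + 1/(-1) = Y*I² - 1 = -1 + Y*I²)
B(-263, A)/(-11883) = (-1 - 263*(-39)²)/(-11883) = (-1 - 263*1521)*(-1/11883) = (-1 - 400023)*(-1/11883) = -400024*(-1/11883) = 400024/11883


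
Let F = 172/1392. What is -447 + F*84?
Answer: -12662/29 ≈ -436.62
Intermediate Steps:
F = 43/348 (F = 172*(1/1392) = 43/348 ≈ 0.12356)
-447 + F*84 = -447 + (43/348)*84 = -447 + 301/29 = -12662/29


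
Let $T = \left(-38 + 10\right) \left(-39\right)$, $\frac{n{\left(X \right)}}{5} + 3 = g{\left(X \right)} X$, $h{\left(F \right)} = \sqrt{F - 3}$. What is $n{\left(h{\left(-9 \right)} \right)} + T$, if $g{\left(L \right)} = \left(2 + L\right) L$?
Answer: $957 - 120 i \sqrt{3} \approx 957.0 - 207.85 i$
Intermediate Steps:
$h{\left(F \right)} = \sqrt{-3 + F}$
$g{\left(L \right)} = L \left(2 + L\right)$
$n{\left(X \right)} = -15 + 5 X^{2} \left(2 + X\right)$ ($n{\left(X \right)} = -15 + 5 X \left(2 + X\right) X = -15 + 5 X^{2} \left(2 + X\right)$)
$T = 1092$ ($T = \left(-28\right) \left(-39\right) = 1092$)
$n{\left(h{\left(-9 \right)} \right)} + T = \left(-15 + 5 \left(\sqrt{-3 - 9}\right)^{2} \left(2 + \sqrt{-3 - 9}\right)\right) + 1092 = \left(-15 + 5 \left(\sqrt{-12}\right)^{2} \left(2 + \sqrt{-12}\right)\right) + 1092 = \left(-15 + 5 \left(2 i \sqrt{3}\right)^{2} \left(2 + 2 i \sqrt{3}\right)\right) + 1092 = \left(-15 + 5 \left(-12\right) \left(2 + 2 i \sqrt{3}\right)\right) + 1092 = \left(-15 - \left(120 + 120 i \sqrt{3}\right)\right) + 1092 = \left(-135 - 120 i \sqrt{3}\right) + 1092 = 957 - 120 i \sqrt{3}$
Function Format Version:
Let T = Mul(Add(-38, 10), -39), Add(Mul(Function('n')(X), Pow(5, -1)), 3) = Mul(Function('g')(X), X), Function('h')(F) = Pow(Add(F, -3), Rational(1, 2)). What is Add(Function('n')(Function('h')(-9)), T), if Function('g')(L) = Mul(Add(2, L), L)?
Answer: Add(957, Mul(-120, I, Pow(3, Rational(1, 2)))) ≈ Add(957.00, Mul(-207.85, I))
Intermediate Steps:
Function('h')(F) = Pow(Add(-3, F), Rational(1, 2))
Function('g')(L) = Mul(L, Add(2, L))
Function('n')(X) = Add(-15, Mul(5, Pow(X, 2), Add(2, X))) (Function('n')(X) = Add(-15, Mul(5, Mul(Mul(X, Add(2, X)), X))) = Add(-15, Mul(5, Mul(Pow(X, 2), Add(2, X)))) = Add(-15, Mul(5, Pow(X, 2), Add(2, X))))
T = 1092 (T = Mul(-28, -39) = 1092)
Add(Function('n')(Function('h')(-9)), T) = Add(Add(-15, Mul(5, Pow(Pow(Add(-3, -9), Rational(1, 2)), 2), Add(2, Pow(Add(-3, -9), Rational(1, 2))))), 1092) = Add(Add(-15, Mul(5, Pow(Pow(-12, Rational(1, 2)), 2), Add(2, Pow(-12, Rational(1, 2))))), 1092) = Add(Add(-15, Mul(5, Pow(Mul(2, I, Pow(3, Rational(1, 2))), 2), Add(2, Mul(2, I, Pow(3, Rational(1, 2)))))), 1092) = Add(Add(-15, Mul(5, -12, Add(2, Mul(2, I, Pow(3, Rational(1, 2)))))), 1092) = Add(Add(-15, Add(-120, Mul(-120, I, Pow(3, Rational(1, 2))))), 1092) = Add(Add(-135, Mul(-120, I, Pow(3, Rational(1, 2)))), 1092) = Add(957, Mul(-120, I, Pow(3, Rational(1, 2))))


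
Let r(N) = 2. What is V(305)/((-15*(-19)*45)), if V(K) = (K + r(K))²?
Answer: 94249/12825 ≈ 7.3488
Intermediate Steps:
V(K) = (2 + K)² (V(K) = (K + 2)² = (2 + K)²)
V(305)/((-15*(-19)*45)) = (2 + 305)²/((-15*(-19)*45)) = 307²/((285*45)) = 94249/12825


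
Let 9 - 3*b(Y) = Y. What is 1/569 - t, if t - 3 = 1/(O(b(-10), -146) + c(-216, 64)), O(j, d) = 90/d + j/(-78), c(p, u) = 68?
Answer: -1971037912/654155971 ≈ -3.0131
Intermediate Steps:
b(Y) = 3 - Y/3
O(j, d) = 90/d - j/78 (O(j, d) = 90/d + j*(-1/78) = 90/d - j/78)
t = 3466059/1149659 (t = 3 + 1/((90/(-146) - (3 - ⅓*(-10))/78) + 68) = 3 + 1/((90*(-1/146) - (3 + 10/3)/78) + 68) = 3 + 1/((-45/73 - 1/78*19/3) + 68) = 3 + 1/((-45/73 - 19/234) + 68) = 3 + 1/(-11917/17082 + 68) = 3 + 1/(1149659/17082) = 3 + 17082/1149659 = 3466059/1149659 ≈ 3.0149)
1/569 - t = 1/569 - 1*3466059/1149659 = 1/569 - 3466059/1149659 = -1971037912/654155971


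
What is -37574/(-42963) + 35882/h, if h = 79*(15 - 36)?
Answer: -70441100/3394077 ≈ -20.754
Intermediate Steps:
h = -1659 (h = 79*(-21) = -1659)
-37574/(-42963) + 35882/h = -37574/(-42963) + 35882/(-1659) = -37574*(-1/42963) + 35882*(-1/1659) = 37574/42963 - 5126/237 = -70441100/3394077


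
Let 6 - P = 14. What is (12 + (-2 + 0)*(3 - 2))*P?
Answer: -80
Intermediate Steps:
P = -8 (P = 6 - 1*14 = 6 - 14 = -8)
(12 + (-2 + 0)*(3 - 2))*P = (12 + (-2 + 0)*(3 - 2))*(-8) = (12 - 2*1)*(-8) = (12 - 2)*(-8) = 10*(-8) = -80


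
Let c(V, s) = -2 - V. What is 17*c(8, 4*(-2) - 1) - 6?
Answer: -176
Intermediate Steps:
17*c(8, 4*(-2) - 1) - 6 = 17*(-2 - 1*8) - 6 = 17*(-2 - 8) - 6 = 17*(-10) - 6 = -170 - 6 = -176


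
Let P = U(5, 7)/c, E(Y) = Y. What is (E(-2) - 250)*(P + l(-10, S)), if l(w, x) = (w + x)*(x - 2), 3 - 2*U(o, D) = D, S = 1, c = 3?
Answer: -2100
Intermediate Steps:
U(o, D) = 3/2 - D/2
l(w, x) = (-2 + x)*(w + x) (l(w, x) = (w + x)*(-2 + x) = (-2 + x)*(w + x))
P = -2/3 (P = (3/2 - 1/2*7)/3 = (3/2 - 7/2)/3 = (1/3)*(-2) = -2/3 ≈ -0.66667)
(E(-2) - 250)*(P + l(-10, S)) = (-2 - 250)*(-2/3 + (1**2 - 2*(-10) - 2*1 - 10*1)) = -252*(-2/3 + (1 + 20 - 2 - 10)) = -252*(-2/3 + 9) = -252*25/3 = -2100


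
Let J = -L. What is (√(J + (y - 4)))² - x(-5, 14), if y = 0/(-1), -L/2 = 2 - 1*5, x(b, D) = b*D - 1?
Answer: 61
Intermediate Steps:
x(b, D) = -1 + D*b (x(b, D) = D*b - 1 = -1 + D*b)
L = 6 (L = -2*(2 - 1*5) = -2*(2 - 5) = -2*(-3) = 6)
y = 0 (y = 0*(-1) = 0)
J = -6 (J = -1*6 = -6)
(√(J + (y - 4)))² - x(-5, 14) = (√(-6 + (0 - 4)))² - (-1 + 14*(-5)) = (√(-6 - 4))² - (-1 - 70) = (√(-10))² - 1*(-71) = (I*√10)² + 71 = -10 + 71 = 61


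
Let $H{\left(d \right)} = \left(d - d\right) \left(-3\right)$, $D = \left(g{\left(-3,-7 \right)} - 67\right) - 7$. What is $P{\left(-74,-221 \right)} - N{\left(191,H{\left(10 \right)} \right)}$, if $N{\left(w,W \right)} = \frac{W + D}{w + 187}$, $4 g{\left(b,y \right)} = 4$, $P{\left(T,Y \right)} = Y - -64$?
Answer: $- \frac{59273}{378} \approx -156.81$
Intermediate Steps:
$P{\left(T,Y \right)} = 64 + Y$ ($P{\left(T,Y \right)} = Y + 64 = 64 + Y$)
$g{\left(b,y \right)} = 1$ ($g{\left(b,y \right)} = \frac{1}{4} \cdot 4 = 1$)
$D = -73$ ($D = \left(1 - 67\right) - 7 = -66 - 7 = -73$)
$H{\left(d \right)} = 0$ ($H{\left(d \right)} = 0 \left(-3\right) = 0$)
$N{\left(w,W \right)} = \frac{-73 + W}{187 + w}$ ($N{\left(w,W \right)} = \frac{W - 73}{w + 187} = \frac{-73 + W}{187 + w}$)
$P{\left(-74,-221 \right)} - N{\left(191,H{\left(10 \right)} \right)} = \left(64 - 221\right) - \frac{-73 + 0}{187 + 191} = -157 - \frac{1}{378} \left(-73\right) = -157 - - \frac{73}{378} = -157 + \frac{73}{378} = - \frac{59273}{378}$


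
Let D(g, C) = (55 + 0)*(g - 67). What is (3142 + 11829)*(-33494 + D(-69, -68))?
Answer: -613421754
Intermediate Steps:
D(g, C) = -3685 + 55*g (D(g, C) = 55*(-67 + g) = -3685 + 55*g)
(3142 + 11829)*(-33494 + D(-69, -68)) = (3142 + 11829)*(-33494 + (-3685 + 55*(-69))) = 14971*(-33494 + (-3685 - 3795)) = 14971*(-33494 - 7480) = 14971*(-40974) = -613421754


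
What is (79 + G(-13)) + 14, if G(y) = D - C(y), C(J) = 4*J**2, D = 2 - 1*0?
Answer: -581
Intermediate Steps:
D = 2 (D = 2 + 0 = 2)
G(y) = 2 - 4*y**2
(79 + G(-13)) + 14 = (79 + (2 - 4*(-13)**2)) + 14 = (79 + (2 - 4*169)) + 14 = (79 + (2 - 676)) + 14 = (79 - 674) + 14 = -595 + 14 = -581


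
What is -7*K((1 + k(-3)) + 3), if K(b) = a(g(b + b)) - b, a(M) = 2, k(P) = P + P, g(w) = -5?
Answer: -28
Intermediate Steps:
k(P) = 2*P
K(b) = 2 - b
-7*K((1 + k(-3)) + 3) = -7*(2 - ((1 + 2*(-3)) + 3)) = -7*(2 - ((1 - 6) + 3)) = -7*(2 - (-5 + 3)) = -7*(2 - 1*(-2)) = -7*(2 + 2) = -7*4 = -28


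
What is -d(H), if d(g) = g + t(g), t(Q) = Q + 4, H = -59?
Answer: 114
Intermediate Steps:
t(Q) = 4 + Q
d(g) = 4 + 2*g (d(g) = g + (4 + g) = 4 + 2*g)
-d(H) = -(4 + 2*(-59)) = -(4 - 118) = -1*(-114) = 114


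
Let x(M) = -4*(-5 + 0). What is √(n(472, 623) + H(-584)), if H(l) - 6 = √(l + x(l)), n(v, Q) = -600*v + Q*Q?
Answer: √(104935 + 2*I*√141) ≈ 323.94 + 0.037*I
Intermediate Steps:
x(M) = 20 (x(M) = -4*(-5) = 20)
n(v, Q) = Q² - 600*v (n(v, Q) = -600*v + Q² = Q² - 600*v)
H(l) = 6 + √(20 + l) (H(l) = 6 + √(l + 20) = 6 + √(20 + l))
√(n(472, 623) + H(-584)) = √((623² - 600*472) + (6 + √(20 - 584))) = √((388129 - 283200) + (6 + √(-564))) = √(104929 + (6 + 2*I*√141)) = √(104935 + 2*I*√141)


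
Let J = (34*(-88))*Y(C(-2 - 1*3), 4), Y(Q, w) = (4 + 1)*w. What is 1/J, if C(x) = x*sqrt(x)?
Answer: -1/59840 ≈ -1.6711e-5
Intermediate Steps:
C(x) = x**(3/2)
Y(Q, w) = 5*w
J = -59840 (J = (34*(-88))*(5*4) = -2992*20 = -59840)
1/J = 1/(-59840) = -1/59840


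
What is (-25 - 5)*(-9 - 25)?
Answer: 1020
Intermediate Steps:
(-25 - 5)*(-9 - 25) = -30*(-34) = 1020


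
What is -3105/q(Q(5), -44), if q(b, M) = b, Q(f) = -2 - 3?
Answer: 621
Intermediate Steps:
Q(f) = -5
-3105/q(Q(5), -44) = -3105/(-5) = -3105*(-⅕) = 621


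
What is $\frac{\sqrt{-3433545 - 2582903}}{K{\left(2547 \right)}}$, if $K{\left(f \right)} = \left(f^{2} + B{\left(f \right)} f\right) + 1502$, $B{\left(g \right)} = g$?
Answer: $\frac{i \sqrt{94007}}{1621990} \approx 0.00018903 i$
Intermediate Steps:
$K{\left(f \right)} = 1502 + 2 f^{2}$ ($K{\left(f \right)} = \left(f^{2} + f f\right) + 1502 = \left(f^{2} + f^{2}\right) + 1502 = 2 f^{2} + 1502 = 1502 + 2 f^{2}$)
$\frac{\sqrt{-3433545 - 2582903}}{K{\left(2547 \right)}} = \frac{\sqrt{-3433545 - 2582903}}{1502 + 2 \cdot 2547^{2}} = \frac{\sqrt{-6016448}}{1502 + 2 \cdot 6487209} = \frac{8 i \sqrt{94007}}{1502 + 12974418} = \frac{8 i \sqrt{94007}}{12975920} = 8 i \sqrt{94007} \cdot \frac{1}{12975920} = \frac{i \sqrt{94007}}{1621990}$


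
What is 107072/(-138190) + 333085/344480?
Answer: 914485359/4760369120 ≈ 0.19210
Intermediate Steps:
107072/(-138190) + 333085/344480 = 107072*(-1/138190) + 333085*(1/344480) = -53536/69095 + 66617/68896 = 914485359/4760369120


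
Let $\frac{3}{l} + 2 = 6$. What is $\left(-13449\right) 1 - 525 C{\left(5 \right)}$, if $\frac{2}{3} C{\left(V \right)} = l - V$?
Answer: $- \frac{80817}{8} \approx -10102.0$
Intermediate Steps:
$l = \frac{3}{4}$ ($l = \frac{3}{-2 + 6} = \frac{3}{4} \approx 0.75$)
$C{\left(V \right)} = \frac{9}{8} - \frac{3 V}{2}$ ($C{\left(V \right)} = \frac{3 \left(\frac{3}{4} - V\right)}{2} = \frac{9}{8} - \frac{3 V}{2}$)
$\left(-13449\right) 1 - 525 C{\left(5 \right)} = \left(-13449\right) 1 - 525 \left(\frac{9}{8} - \frac{15}{2}\right) = -13449 - 525 \left(\frac{9}{8} - \frac{15}{2}\right) = -13449 - - \frac{26775}{8} = -13449 + \frac{26775}{8} = - \frac{80817}{8}$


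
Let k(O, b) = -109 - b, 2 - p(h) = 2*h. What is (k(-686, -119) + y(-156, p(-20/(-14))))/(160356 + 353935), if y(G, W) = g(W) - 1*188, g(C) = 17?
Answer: -161/514291 ≈ -0.00031305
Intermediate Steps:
p(h) = 2 - 2*h
y(G, W) = -171 (y(G, W) = 17 - 1*188 = 17 - 188 = -171)
(k(-686, -119) + y(-156, p(-20/(-14))))/(160356 + 353935) = ((-109 - 1*(-119)) - 171)/(160356 + 353935) = ((-109 + 119) - 171)/514291 = (10 - 171)*(1/514291) = -161*1/514291 = -161/514291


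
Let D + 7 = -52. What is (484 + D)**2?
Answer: 180625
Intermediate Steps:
D = -59 (D = -7 - 52 = -59)
(484 + D)**2 = (484 - 59)**2 = 425**2 = 180625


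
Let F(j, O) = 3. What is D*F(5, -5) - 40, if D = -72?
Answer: -256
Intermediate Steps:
D*F(5, -5) - 40 = -72*3 - 40 = -216 - 40 = -256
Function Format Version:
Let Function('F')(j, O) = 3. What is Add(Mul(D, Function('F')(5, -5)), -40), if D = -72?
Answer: -256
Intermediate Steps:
Add(Mul(D, Function('F')(5, -5)), -40) = Add(Mul(-72, 3), -40) = Add(-216, -40) = -256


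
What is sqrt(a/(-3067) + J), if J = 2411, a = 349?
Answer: 2*sqrt(5669493649)/3067 ≈ 49.101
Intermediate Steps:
sqrt(a/(-3067) + J) = sqrt(349/(-3067) + 2411) = sqrt(349*(-1/3067) + 2411) = sqrt(-349/3067 + 2411) = sqrt(7394188/3067) = 2*sqrt(5669493649)/3067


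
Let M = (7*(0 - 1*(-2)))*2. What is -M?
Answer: -28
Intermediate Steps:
M = 28 (M = (7*(0 + 2))*2 = (7*2)*2 = 14*2 = 28)
-M = -1*28 = -28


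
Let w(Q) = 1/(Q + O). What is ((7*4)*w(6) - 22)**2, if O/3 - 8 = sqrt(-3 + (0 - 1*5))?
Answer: 8*(-11393*I + 5214*sqrt(2))/(9*(-23*I + 10*sqrt(2))) ≈ 446.66 + 10.333*I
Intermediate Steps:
O = 24 + 6*I*sqrt(2) (O = 24 + 3*sqrt(-3 + (0 - 1*5)) = 24 + 3*sqrt(-3 + (0 - 5)) = 24 + 3*sqrt(-3 - 5) = 24 + 3*sqrt(-8) = 24 + 3*(2*I*sqrt(2)) = 24 + 6*I*sqrt(2) ≈ 24.0 + 8.4853*I)
w(Q) = 1/(24 + Q + 6*I*sqrt(2)) (w(Q) = 1/(Q + (24 + 6*I*sqrt(2))) = 1/(24 + Q + 6*I*sqrt(2)))
((7*4)*w(6) - 22)**2 = ((7*4)/(24 + 6 + 6*I*sqrt(2)) - 22)**2 = (28/(30 + 6*I*sqrt(2)) - 22)**2 = (-22 + 28/(30 + 6*I*sqrt(2)))**2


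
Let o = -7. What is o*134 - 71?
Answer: -1009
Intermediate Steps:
o*134 - 71 = -7*134 - 71 = -938 - 71 = -1009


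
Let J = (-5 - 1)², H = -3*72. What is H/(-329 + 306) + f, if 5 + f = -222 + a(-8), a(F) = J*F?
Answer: -11629/23 ≈ -505.61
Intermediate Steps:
H = -216
J = 36 (J = (-6)² = 36)
a(F) = 36*F
f = -515 (f = -5 + (-222 + 36*(-8)) = -5 + (-222 - 288) = -5 - 510 = -515)
H/(-329 + 306) + f = -216/(-329 + 306) - 515 = -216/(-23) - 515 = -216*(-1/23) - 515 = 216/23 - 515 = -11629/23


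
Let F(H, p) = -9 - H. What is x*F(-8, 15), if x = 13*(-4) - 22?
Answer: 74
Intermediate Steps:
x = -74 (x = -52 - 22 = -74)
x*F(-8, 15) = -74*(-9 - 1*(-8)) = -74*(-9 + 8) = -74*(-1) = 74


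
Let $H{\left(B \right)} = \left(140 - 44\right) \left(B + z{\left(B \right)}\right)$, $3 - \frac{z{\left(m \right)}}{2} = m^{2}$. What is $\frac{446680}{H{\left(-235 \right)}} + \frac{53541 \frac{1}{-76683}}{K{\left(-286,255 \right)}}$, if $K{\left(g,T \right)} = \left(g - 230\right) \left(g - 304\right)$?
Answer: $- \frac{36209999584063}{861280828380360} \approx -0.042042$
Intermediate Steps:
$z{\left(m \right)} = 6 - 2 m^{2}$
$H{\left(B \right)} = 576 - 192 B^{2} + 96 B$ ($H{\left(B \right)} = \left(140 - 44\right) \left(B - \left(-6 + 2 B^{2}\right)\right) = 96 \left(6 + B - 2 B^{2}\right) = 576 - 192 B^{2} + 96 B$)
$K{\left(g,T \right)} = \left(-304 + g\right) \left(-230 + g\right)$ ($K{\left(g,T \right)} = \left(-230 + g\right) \left(-304 + g\right) = \left(-304 + g\right) \left(-230 + g\right)$)
$\frac{446680}{H{\left(-235 \right)}} + \frac{53541 \frac{1}{-76683}}{K{\left(-286,255 \right)}} = \frac{446680}{576 - 192 \left(-235\right)^{2} + 96 \left(-235\right)} + \frac{53541 \frac{1}{-76683}}{69920 + \left(-286\right)^{2} - -152724} = \frac{446680}{576 - 10603200 - 22560} + \frac{53541 \left(- \frac{1}{76683}\right)}{69920 + 81796 + 152724} = \frac{446680}{576 - 10603200 - 22560} - \frac{17847}{25561 \cdot 304440} = \frac{446680}{-10625184} - \frac{5949}{2593930280} = 446680 \left(- \frac{1}{10625184}\right) - \frac{5949}{2593930280} = - \frac{55835}{1328148} - \frac{5949}{2593930280} = - \frac{36209999584063}{861280828380360}$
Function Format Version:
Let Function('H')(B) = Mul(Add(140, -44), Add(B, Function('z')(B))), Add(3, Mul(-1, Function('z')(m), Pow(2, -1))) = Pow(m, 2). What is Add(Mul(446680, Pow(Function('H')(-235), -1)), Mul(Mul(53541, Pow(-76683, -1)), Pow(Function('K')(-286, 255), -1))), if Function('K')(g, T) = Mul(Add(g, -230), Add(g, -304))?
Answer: Rational(-36209999584063, 861280828380360) ≈ -0.042042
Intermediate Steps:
Function('z')(m) = Add(6, Mul(-2, Pow(m, 2)))
Function('H')(B) = Add(576, Mul(-192, Pow(B, 2)), Mul(96, B)) (Function('H')(B) = Mul(Add(140, -44), Add(B, Add(6, Mul(-2, Pow(B, 2))))) = Mul(96, Add(6, B, Mul(-2, Pow(B, 2)))) = Add(576, Mul(-192, Pow(B, 2)), Mul(96, B)))
Function('K')(g, T) = Mul(Add(-304, g), Add(-230, g)) (Function('K')(g, T) = Mul(Add(-230, g), Add(-304, g)) = Mul(Add(-304, g), Add(-230, g)))
Add(Mul(446680, Pow(Function('H')(-235), -1)), Mul(Mul(53541, Pow(-76683, -1)), Pow(Function('K')(-286, 255), -1))) = Add(Mul(446680, Pow(Add(576, Mul(-192, Pow(-235, 2)), Mul(96, -235)), -1)), Mul(Mul(53541, Pow(-76683, -1)), Pow(Add(69920, Pow(-286, 2), Mul(-534, -286)), -1))) = Add(Mul(446680, Pow(Add(576, Mul(-192, 55225), -22560), -1)), Mul(Mul(53541, Rational(-1, 76683)), Pow(Add(69920, 81796, 152724), -1))) = Add(Mul(446680, Pow(Add(576, -10603200, -22560), -1)), Mul(Rational(-17847, 25561), Pow(304440, -1))) = Add(Mul(446680, Pow(-10625184, -1)), Mul(Rational(-17847, 25561), Rational(1, 304440))) = Add(Mul(446680, Rational(-1, 10625184)), Rational(-5949, 2593930280)) = Add(Rational(-55835, 1328148), Rational(-5949, 2593930280)) = Rational(-36209999584063, 861280828380360)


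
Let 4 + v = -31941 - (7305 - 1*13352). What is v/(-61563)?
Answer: 25898/61563 ≈ 0.42067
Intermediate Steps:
v = -25898 (v = -4 + (-31941 - (7305 - 1*13352)) = -4 + (-31941 - (7305 - 13352)) = -4 + (-31941 - 1*(-6047)) = -4 + (-31941 + 6047) = -4 - 25894 = -25898)
v/(-61563) = -25898/(-61563) = -25898*(-1/61563) = 25898/61563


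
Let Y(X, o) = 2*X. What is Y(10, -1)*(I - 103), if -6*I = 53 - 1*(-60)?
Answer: -7310/3 ≈ -2436.7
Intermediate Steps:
I = -113/6 (I = -(53 - 1*(-60))/6 = -(53 + 60)/6 = -⅙*113 = -113/6 ≈ -18.833)
Y(10, -1)*(I - 103) = (2*10)*(-113/6 - 103) = 20*(-731/6) = -7310/3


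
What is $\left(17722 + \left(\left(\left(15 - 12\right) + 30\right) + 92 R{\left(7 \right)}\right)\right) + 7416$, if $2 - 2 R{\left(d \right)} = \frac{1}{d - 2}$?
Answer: $\frac{126269}{5} \approx 25254.0$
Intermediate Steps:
$R{\left(d \right)} = 1 - \frac{1}{2 \left(-2 + d\right)}$ ($R{\left(d \right)} = 1 - \frac{1}{2 \left(d - 2\right)} = 1 - \frac{1}{2 \left(-2 + d\right)}$)
$\left(17722 + \left(\left(\left(15 - 12\right) + 30\right) + 92 R{\left(7 \right)}\right)\right) + 7416 = \left(17722 + \left(\left(\left(15 - 12\right) + 30\right) + 92 \frac{- \frac{5}{2} + 7}{-2 + 7}\right)\right) + 7416 = \left(17722 + \left(\left(3 + 30\right) + 92 \cdot \frac{1}{5} \cdot \frac{9}{2}\right)\right) + 7416 = \left(17722 + \left(33 + 92 \cdot \frac{1}{5} \cdot \frac{9}{2}\right)\right) + 7416 = \left(17722 + \left(33 + 92 \cdot \frac{9}{10}\right)\right) + 7416 = \left(17722 + \left(33 + \frac{414}{5}\right)\right) + 7416 = \left(17722 + \frac{579}{5}\right) + 7416 = \frac{89189}{5} + 7416 = \frac{126269}{5}$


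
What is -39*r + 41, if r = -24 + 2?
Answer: 899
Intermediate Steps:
r = -22
-39*r + 41 = -39*(-22) + 41 = 858 + 41 = 899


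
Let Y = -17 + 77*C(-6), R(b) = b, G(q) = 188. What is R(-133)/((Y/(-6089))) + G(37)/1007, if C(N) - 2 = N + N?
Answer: -815357903/792509 ≈ -1028.8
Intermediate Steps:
C(N) = 2 + 2*N (C(N) = 2 + (N + N) = 2 + 2*N)
Y = -787 (Y = -17 + 77*(2 + 2*(-6)) = -17 + 77*(2 - 12) = -17 + 77*(-10) = -17 - 770 = -787)
R(-133)/((Y/(-6089))) + G(37)/1007 = -133/((-787/(-6089))) + 188/1007 = -133/((-787*(-1/6089))) + 188*(1/1007) = -133/787/6089 + 188/1007 = -133*6089/787 + 188/1007 = -809837/787 + 188/1007 = -815357903/792509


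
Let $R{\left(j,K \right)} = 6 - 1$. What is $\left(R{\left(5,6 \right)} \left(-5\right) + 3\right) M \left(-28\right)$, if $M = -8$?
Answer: $-4928$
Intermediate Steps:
$R{\left(j,K \right)} = 5$
$\left(R{\left(5,6 \right)} \left(-5\right) + 3\right) M \left(-28\right) = \left(5 \left(-5\right) + 3\right) \left(-8\right) \left(-28\right) = \left(-25 + 3\right) \left(-8\right) \left(-28\right) = \left(-22\right) \left(-8\right) \left(-28\right) = 176 \left(-28\right) = -4928$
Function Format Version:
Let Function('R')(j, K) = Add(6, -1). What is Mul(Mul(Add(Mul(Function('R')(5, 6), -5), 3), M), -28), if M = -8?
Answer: -4928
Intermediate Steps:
Function('R')(j, K) = 5
Mul(Mul(Add(Mul(Function('R')(5, 6), -5), 3), M), -28) = Mul(Mul(Add(Mul(5, -5), 3), -8), -28) = Mul(Mul(Add(-25, 3), -8), -28) = Mul(Mul(-22, -8), -28) = Mul(176, -28) = -4928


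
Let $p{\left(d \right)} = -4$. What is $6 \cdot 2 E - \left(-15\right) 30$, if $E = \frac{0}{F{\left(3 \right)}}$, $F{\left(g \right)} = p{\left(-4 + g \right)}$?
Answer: $450$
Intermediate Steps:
$F{\left(g \right)} = -4$
$E = 0$ ($E = \frac{0}{-4} = 0 \left(- \frac{1}{4}\right) = 0$)
$6 \cdot 2 E - \left(-15\right) 30 = 6 \cdot 2 \cdot 0 - \left(-15\right) 30 = 12 \cdot 0 - -450 = 0 + 450 = 450$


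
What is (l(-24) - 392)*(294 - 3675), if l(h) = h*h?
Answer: -622104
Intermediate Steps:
l(h) = h**2
(l(-24) - 392)*(294 - 3675) = ((-24)**2 - 392)*(294 - 3675) = (576 - 392)*(-3381) = 184*(-3381) = -622104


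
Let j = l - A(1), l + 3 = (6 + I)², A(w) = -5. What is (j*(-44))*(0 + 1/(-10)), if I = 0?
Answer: 836/5 ≈ 167.20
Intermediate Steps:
l = 33 (l = -3 + (6 + 0)² = -3 + 6² = -3 + 36 = 33)
j = 38 (j = 33 - 1*(-5) = 33 + 5 = 38)
(j*(-44))*(0 + 1/(-10)) = (38*(-44))*(0 + 1/(-10)) = -1672*(0 + 1*(-⅒)) = -1672*(0 - ⅒) = -1672*(-⅒) = 836/5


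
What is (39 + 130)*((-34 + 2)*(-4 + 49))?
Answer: -243360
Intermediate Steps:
(39 + 130)*((-34 + 2)*(-4 + 49)) = 169*(-32*45) = 169*(-1440) = -243360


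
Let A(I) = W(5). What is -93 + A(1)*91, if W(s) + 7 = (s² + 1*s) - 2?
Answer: 1818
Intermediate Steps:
W(s) = -9 + s + s² (W(s) = -7 + ((s² + 1*s) - 2) = -7 + ((s² + s) - 2) = -7 + ((s + s²) - 2) = -7 + (-2 + s + s²) = -9 + s + s²)
A(I) = 21 (A(I) = -9 + 5 + 5² = -9 + 5 + 25 = 21)
-93 + A(1)*91 = -93 + 21*91 = -93 + 1911 = 1818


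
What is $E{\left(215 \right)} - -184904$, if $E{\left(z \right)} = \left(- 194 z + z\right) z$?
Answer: $-8736521$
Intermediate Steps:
$E{\left(z \right)} = - 193 z^{2}$ ($E{\left(z \right)} = - 193 z z = - 193 z^{2}$)
$E{\left(215 \right)} - -184904 = - 193 \cdot 215^{2} - -184904 = \left(-193\right) 46225 + 184904 = -8921425 + 184904 = -8736521$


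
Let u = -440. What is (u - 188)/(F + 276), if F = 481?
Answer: -628/757 ≈ -0.82959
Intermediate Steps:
(u - 188)/(F + 276) = (-440 - 188)/(481 + 276) = -628/757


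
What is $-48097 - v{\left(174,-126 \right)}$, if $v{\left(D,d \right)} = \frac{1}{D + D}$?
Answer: $- \frac{16737757}{348} \approx -48097.0$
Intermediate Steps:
$v{\left(D,d \right)} = \frac{1}{2 D}$
$-48097 - v{\left(174,-126 \right)} = -48097 - \frac{1}{2 \cdot 174} = -48097 - \frac{1}{2} \cdot \frac{1}{174} = -48097 - \frac{1}{348} = - \frac{16737757}{348}$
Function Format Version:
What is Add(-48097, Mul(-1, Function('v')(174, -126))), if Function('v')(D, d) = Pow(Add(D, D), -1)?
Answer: Rational(-16737757, 348) ≈ -48097.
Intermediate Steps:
Function('v')(D, d) = Mul(Rational(1, 2), Pow(D, -1)) (Function('v')(D, d) = Pow(Mul(2, D), -1) = Mul(Rational(1, 2), Pow(D, -1)))
Add(-48097, Mul(-1, Function('v')(174, -126))) = Add(-48097, Mul(-1, Mul(Rational(1, 2), Pow(174, -1)))) = Add(-48097, Mul(-1, Mul(Rational(1, 2), Rational(1, 174)))) = Add(-48097, Mul(-1, Rational(1, 348))) = Add(-48097, Rational(-1, 348)) = Rational(-16737757, 348)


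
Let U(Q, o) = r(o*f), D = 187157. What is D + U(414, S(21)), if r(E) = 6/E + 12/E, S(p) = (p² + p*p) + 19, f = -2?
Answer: 168628448/901 ≈ 1.8716e+5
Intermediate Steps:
S(p) = 19 + 2*p² (S(p) = (p² + p²) + 19 = 2*p² + 19 = 19 + 2*p²)
r(E) = 18/E
U(Q, o) = -9/o (U(Q, o) = 18/((o*(-2))) = 18/((-2*o)) = 18*(-1/(2*o)) = -9/o)
D + U(414, S(21)) = 187157 - 9/(19 + 2*21²) = 187157 - 9/(19 + 2*441) = 187157 - 9/(19 + 882) = 187157 - 9/901 = 168628448/901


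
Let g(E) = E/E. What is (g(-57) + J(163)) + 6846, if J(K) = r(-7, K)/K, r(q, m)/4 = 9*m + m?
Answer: 6887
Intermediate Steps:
g(E) = 1
r(q, m) = 40*m (r(q, m) = 4*(9*m + m) = 4*(10*m) = 40*m)
J(K) = 40 (J(K) = (40*K)/K = 40)
(g(-57) + J(163)) + 6846 = (1 + 40) + 6846 = 41 + 6846 = 6887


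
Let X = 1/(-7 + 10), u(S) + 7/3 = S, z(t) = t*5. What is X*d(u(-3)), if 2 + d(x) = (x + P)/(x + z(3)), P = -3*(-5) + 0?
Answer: -⅓ ≈ -0.33333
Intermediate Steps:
P = 15 (P = 15 + 0 = 15)
z(t) = 5*t
u(S) = -7/3 + S
X = ⅓ (X = 1/3 = ⅓ ≈ 0.33333)
d(x) = -1 (d(x) = -2 + (x + 15)/(x + 5*3) = -2 + (15 + x)/(x + 15) = -2 + (15 + x)/(15 + x) = -2 + 1 = -1)
X*d(u(-3)) = (⅓)*(-1) = -⅓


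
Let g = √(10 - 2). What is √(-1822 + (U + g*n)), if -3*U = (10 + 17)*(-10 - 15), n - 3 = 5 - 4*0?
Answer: √(-1597 + 16*√2) ≈ 39.678*I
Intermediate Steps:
g = 2*√2 (g = √8 = 2*√2 ≈ 2.8284)
n = 8 (n = 3 + (5 - 4*0) = 3 + (5 + 0) = 3 + 5 = 8)
U = 225 (U = -(10 + 17)*(-10 - 15)/3 = -9*(-25) = -⅓*(-675) = 225)
√(-1822 + (U + g*n)) = √(-1822 + (225 + (2*√2)*8)) = √(-1822 + (225 + 16*√2)) = √(-1597 + 16*√2)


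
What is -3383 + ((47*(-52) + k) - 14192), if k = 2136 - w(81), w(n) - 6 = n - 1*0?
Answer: -17970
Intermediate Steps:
w(n) = 6 + n (w(n) = 6 + (n - 1*0) = 6 + (n + 0) = 6 + n)
k = 2049 (k = 2136 - (6 + 81) = 2136 - 1*87 = 2136 - 87 = 2049)
-3383 + ((47*(-52) + k) - 14192) = -3383 + ((47*(-52) + 2049) - 14192) = -3383 + ((-2444 + 2049) - 14192) = -3383 + (-395 - 14192) = -3383 - 14587 = -17970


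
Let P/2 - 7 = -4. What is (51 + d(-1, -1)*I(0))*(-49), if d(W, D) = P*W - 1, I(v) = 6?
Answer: -441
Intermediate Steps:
P = 6 (P = 14 + 2*(-4) = 14 - 8 = 6)
d(W, D) = -1 + 6*W (d(W, D) = 6*W - 1 = -1 + 6*W)
(51 + d(-1, -1)*I(0))*(-49) = (51 + (-1 + 6*(-1))*6)*(-49) = (51 + (-1 - 6)*6)*(-49) = (51 - 7*6)*(-49) = (51 - 42)*(-49) = 9*(-49) = -441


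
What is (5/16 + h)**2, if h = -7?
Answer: 11449/256 ≈ 44.723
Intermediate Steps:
(5/16 + h)**2 = (5/16 - 7)**2 = (-107/16)**2 = 11449/256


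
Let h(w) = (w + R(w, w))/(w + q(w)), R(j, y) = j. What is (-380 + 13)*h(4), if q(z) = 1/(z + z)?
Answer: -23488/33 ≈ -711.76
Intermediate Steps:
q(z) = 1/(2*z)
h(w) = 2*w/(w + 1/(2*w)) (h(w) = (w + w)/(w + 1/(2*w)) = (2*w)/(w + 1/(2*w)) = 2*w/(w + 1/(2*w)))
(-380 + 13)*h(4) = (-380 + 13)*(4*4²/(1 + 2*4²)) = -1468*16/(1 + 2*16) = -1468*16/(1 + 32) = -1468*16/33 = -367*64/33 = -23488/33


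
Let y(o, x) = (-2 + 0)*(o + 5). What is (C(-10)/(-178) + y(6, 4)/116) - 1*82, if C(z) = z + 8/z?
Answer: -2119749/25810 ≈ -82.129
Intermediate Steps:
y(o, x) = -10 - 2*o (y(o, x) = -2*(5 + o) = -10 - 2*o)
(C(-10)/(-178) + y(6, 4)/116) - 1*82 = ((-10 + 8/(-10))/(-178) + (-10 - 2*6)/116) - 1*82 = ((-10 + 8*(-⅒))*(-1/178) + (-10 - 12)*(1/116)) - 82 = ((-10 - ⅘)*(-1/178) - 22*1/116) - 82 = (-54/5*(-1/178) - 11/58) - 82 = (27/445 - 11/58) - 82 = -3329/25810 - 82 = -2119749/25810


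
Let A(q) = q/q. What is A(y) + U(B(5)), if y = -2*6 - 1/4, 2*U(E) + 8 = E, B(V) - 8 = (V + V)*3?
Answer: 16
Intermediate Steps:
B(V) = 8 + 6*V (B(V) = 8 + (V + V)*3 = 8 + (2*V)*3 = 8 + 6*V)
U(E) = -4 + E/2
y = -49/4 (y = -12 - 1*¼ = -12 - ¼ = -49/4 ≈ -12.250)
A(q) = 1
A(y) + U(B(5)) = 1 + (-4 + (8 + 6*5)/2) = 1 + (-4 + (8 + 30)/2) = 1 + (-4 + (½)*38) = 1 + (-4 + 19) = 1 + 15 = 16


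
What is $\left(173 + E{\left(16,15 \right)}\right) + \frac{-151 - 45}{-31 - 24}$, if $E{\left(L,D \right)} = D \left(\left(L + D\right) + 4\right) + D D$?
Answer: $\frac{50961}{55} \approx 926.56$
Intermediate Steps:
$E{\left(L,D \right)} = D^{2} + D \left(4 + D + L\right)$ ($E{\left(L,D \right)} = D \left(\left(D + L\right) + 4\right) + D^{2} = D \left(4 + D + L\right) + D^{2} = D^{2} + D \left(4 + D + L\right)$)
$\left(173 + E{\left(16,15 \right)}\right) + \frac{-151 - 45}{-31 - 24} = \left(173 + 15 \left(4 + 16 + 2 \cdot 15\right)\right) + \frac{-151 - 45}{-31 - 24} = \left(173 + 15 \left(4 + 16 + 30\right)\right) - \frac{196}{-55} = \left(173 + 15 \cdot 50\right) - - \frac{196}{55} = \left(173 + 750\right) + \frac{196}{55} = 923 + \frac{196}{55} = \frac{50961}{55}$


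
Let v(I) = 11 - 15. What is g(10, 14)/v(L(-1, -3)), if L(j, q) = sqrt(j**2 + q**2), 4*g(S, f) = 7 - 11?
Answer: 1/4 ≈ 0.25000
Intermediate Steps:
g(S, f) = -1 (g(S, f) = (7 - 11)/4 = (1/4)*(-4) = -1)
v(I) = -4
g(10, 14)/v(L(-1, -3)) = -1/(-4) = -1*(-1/4) = 1/4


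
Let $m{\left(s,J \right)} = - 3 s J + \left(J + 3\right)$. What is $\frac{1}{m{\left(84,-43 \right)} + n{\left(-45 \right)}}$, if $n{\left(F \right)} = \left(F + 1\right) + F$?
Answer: $\frac{1}{10707} \approx 9.3397 \cdot 10^{-5}$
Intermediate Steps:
$m{\left(s,J \right)} = 3 + J - 3 J s$ ($m{\left(s,J \right)} = - 3 J s + \left(3 + J\right) = 3 + J - 3 J s$)
$n{\left(F \right)} = 1 + 2 F$ ($n{\left(F \right)} = \left(1 + F\right) + F = 1 + 2 F$)
$\frac{1}{m{\left(84,-43 \right)} + n{\left(-45 \right)}} = \frac{1}{\left(3 - 43 - \left(-129\right) 84\right) + \left(1 + 2 \left(-45\right)\right)} = \frac{1}{\left(3 - 43 + 10836\right) + \left(1 - 90\right)} = \frac{1}{10796 - 89} = \frac{1}{10707}$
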